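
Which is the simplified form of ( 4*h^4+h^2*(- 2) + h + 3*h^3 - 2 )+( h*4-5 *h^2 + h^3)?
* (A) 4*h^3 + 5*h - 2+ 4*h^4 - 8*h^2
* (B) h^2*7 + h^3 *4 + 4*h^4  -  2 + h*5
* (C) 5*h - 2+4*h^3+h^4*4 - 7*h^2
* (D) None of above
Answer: C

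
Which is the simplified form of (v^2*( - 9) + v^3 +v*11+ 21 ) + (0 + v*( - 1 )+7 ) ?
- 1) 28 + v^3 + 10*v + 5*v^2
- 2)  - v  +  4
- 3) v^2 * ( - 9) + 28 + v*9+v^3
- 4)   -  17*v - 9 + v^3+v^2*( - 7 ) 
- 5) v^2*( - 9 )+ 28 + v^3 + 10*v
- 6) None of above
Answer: 5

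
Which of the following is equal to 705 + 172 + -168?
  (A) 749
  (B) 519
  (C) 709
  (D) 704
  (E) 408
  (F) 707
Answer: C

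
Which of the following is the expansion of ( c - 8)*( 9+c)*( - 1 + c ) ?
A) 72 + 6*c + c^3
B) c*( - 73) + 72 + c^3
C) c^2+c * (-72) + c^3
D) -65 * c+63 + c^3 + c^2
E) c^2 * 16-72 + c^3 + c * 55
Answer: B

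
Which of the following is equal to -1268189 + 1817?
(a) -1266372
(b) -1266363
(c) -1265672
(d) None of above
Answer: a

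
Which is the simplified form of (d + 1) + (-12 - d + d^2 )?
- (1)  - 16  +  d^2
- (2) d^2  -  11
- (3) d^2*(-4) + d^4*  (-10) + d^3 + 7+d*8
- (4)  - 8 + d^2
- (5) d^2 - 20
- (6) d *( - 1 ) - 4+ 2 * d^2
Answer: 2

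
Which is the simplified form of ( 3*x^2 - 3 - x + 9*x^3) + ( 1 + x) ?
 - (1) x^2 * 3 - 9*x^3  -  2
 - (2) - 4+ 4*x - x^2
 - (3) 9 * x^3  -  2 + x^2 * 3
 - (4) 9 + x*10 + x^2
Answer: 3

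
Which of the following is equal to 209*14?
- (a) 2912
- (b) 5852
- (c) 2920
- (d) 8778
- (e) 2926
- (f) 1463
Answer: e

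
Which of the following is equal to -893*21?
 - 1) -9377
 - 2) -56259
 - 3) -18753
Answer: 3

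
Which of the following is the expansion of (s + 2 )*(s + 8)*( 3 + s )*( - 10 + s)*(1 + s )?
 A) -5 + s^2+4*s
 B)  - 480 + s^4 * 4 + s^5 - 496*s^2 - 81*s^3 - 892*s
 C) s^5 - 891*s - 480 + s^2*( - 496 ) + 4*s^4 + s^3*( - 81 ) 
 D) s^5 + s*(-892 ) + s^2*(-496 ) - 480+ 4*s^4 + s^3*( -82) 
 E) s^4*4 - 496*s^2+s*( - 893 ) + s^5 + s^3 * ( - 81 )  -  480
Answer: B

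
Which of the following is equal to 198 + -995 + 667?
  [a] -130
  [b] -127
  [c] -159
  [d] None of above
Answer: a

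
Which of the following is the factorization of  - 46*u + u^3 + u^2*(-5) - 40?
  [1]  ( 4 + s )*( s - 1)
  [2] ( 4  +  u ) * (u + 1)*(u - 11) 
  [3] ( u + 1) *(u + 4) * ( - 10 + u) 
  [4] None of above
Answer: 3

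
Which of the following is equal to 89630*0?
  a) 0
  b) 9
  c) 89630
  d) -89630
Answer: a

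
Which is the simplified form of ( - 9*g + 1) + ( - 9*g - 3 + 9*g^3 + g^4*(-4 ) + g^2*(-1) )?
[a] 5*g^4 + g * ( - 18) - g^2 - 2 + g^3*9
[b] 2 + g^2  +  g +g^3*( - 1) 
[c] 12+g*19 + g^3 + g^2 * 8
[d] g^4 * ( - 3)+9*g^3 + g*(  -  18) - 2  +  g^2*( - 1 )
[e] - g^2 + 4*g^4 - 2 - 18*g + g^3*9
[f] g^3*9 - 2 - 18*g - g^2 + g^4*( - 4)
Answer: f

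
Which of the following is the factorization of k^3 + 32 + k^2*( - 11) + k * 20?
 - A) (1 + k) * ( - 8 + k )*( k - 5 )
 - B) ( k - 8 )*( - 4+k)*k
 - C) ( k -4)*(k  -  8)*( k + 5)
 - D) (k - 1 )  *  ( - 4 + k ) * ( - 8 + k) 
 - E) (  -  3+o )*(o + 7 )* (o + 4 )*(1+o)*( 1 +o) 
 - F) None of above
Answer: F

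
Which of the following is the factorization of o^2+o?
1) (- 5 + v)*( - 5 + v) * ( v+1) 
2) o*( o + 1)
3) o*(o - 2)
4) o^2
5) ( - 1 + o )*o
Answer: 2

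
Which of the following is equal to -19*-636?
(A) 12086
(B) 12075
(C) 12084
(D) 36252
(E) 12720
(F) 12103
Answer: C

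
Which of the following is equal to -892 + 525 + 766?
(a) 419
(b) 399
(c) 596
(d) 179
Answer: b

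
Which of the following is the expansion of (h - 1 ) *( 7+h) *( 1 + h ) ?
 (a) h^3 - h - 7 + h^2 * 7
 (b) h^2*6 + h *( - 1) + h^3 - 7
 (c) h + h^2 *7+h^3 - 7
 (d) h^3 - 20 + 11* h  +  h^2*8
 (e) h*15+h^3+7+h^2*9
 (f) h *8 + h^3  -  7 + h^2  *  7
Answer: a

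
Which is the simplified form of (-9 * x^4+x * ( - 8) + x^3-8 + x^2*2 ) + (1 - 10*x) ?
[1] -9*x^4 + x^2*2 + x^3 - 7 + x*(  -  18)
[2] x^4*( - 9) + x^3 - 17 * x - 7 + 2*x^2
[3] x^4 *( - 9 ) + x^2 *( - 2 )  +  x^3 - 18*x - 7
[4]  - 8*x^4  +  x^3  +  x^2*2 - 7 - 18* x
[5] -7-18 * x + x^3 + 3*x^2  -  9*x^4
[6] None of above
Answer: 1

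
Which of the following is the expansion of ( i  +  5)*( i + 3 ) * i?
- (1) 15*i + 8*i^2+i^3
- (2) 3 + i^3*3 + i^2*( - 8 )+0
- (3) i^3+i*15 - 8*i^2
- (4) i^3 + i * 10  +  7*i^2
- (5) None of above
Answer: 1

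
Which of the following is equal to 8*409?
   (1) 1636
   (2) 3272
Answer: 2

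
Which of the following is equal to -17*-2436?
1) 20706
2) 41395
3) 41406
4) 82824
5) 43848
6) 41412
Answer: 6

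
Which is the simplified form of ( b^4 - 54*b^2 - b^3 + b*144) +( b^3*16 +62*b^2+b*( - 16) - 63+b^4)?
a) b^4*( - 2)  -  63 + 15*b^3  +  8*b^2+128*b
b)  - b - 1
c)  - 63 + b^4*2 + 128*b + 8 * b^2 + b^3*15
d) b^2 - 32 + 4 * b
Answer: c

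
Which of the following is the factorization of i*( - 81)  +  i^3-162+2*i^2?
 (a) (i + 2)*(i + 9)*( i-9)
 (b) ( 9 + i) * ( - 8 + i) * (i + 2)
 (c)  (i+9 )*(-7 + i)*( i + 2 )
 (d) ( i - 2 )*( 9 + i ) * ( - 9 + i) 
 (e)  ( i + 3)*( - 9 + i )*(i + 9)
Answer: a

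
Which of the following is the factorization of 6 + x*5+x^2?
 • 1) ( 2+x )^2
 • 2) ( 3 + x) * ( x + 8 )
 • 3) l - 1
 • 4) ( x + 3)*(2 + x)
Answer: 4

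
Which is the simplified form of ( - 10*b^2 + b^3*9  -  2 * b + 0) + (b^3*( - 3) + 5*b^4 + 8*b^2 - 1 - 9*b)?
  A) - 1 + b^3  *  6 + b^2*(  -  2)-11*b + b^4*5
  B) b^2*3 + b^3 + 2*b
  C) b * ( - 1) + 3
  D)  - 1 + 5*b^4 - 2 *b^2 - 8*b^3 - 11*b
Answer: A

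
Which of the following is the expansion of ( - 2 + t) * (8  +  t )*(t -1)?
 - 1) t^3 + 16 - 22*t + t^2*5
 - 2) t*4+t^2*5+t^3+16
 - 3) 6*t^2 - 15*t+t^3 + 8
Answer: 1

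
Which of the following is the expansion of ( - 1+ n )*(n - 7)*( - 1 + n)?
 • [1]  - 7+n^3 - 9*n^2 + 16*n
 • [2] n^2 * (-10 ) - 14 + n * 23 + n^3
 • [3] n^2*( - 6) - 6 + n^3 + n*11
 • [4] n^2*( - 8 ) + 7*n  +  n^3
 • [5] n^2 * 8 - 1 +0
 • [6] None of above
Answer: 6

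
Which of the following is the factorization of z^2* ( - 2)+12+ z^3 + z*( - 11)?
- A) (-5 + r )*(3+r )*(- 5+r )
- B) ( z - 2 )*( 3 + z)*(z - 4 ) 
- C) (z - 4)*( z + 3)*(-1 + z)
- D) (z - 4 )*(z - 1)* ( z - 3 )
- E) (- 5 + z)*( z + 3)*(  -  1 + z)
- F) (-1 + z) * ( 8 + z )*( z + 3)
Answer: C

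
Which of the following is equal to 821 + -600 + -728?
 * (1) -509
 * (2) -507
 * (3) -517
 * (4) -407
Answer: 2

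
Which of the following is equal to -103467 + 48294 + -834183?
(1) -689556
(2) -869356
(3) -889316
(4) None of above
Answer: 4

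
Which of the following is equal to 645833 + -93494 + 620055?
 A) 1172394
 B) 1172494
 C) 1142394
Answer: A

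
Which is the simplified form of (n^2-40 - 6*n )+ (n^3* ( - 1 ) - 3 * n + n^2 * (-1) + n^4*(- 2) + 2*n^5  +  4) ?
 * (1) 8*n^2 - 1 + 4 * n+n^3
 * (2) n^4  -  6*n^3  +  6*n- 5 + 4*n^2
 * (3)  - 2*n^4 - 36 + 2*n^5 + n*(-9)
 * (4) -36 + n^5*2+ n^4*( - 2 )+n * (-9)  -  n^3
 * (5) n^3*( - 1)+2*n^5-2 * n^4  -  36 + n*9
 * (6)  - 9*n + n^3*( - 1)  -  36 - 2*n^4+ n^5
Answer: 4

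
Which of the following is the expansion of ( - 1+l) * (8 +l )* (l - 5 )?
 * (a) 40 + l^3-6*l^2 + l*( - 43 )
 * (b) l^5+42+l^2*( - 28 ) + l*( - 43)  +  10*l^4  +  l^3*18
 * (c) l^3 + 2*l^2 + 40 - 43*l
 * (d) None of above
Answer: c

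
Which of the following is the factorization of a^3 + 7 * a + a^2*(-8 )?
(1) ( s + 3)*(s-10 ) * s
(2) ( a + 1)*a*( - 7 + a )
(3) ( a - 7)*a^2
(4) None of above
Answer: 4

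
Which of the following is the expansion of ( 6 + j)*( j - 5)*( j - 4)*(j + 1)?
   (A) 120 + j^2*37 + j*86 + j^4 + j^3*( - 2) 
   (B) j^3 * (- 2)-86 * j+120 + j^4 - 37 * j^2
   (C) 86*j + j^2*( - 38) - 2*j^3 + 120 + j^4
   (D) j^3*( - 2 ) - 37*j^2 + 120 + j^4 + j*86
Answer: D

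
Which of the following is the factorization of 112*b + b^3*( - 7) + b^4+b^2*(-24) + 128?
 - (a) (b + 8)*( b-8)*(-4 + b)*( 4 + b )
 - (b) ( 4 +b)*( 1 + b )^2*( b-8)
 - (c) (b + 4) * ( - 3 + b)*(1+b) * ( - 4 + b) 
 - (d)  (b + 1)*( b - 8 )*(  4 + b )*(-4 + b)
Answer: d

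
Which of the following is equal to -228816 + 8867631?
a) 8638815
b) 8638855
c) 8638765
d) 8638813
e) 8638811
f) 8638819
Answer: a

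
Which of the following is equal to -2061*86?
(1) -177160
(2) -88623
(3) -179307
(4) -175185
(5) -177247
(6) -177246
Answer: 6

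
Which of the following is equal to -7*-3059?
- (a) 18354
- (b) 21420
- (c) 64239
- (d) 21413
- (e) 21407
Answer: d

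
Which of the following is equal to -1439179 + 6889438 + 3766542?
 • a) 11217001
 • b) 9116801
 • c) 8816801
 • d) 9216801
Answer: d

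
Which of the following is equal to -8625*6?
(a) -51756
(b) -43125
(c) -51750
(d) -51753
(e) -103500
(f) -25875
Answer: c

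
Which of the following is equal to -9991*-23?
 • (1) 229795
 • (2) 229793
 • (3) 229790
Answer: 2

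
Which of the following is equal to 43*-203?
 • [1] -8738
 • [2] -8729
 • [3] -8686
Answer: 2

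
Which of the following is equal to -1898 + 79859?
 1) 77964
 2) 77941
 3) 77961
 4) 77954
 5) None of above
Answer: 3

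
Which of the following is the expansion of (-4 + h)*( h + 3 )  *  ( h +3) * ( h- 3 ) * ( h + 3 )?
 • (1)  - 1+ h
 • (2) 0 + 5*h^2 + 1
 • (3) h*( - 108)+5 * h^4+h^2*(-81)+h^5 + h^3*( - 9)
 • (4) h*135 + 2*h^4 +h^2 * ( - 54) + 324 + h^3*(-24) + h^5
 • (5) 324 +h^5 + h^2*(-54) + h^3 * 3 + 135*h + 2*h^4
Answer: 4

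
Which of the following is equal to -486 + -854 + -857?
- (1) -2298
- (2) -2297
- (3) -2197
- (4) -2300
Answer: 3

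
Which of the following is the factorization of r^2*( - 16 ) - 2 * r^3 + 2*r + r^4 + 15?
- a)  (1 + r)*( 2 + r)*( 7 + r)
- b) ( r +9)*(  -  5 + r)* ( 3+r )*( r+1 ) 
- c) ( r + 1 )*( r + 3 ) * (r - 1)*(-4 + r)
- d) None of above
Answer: d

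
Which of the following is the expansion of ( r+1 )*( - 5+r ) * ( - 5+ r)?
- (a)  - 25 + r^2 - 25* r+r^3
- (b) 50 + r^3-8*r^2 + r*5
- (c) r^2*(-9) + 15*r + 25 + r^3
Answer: c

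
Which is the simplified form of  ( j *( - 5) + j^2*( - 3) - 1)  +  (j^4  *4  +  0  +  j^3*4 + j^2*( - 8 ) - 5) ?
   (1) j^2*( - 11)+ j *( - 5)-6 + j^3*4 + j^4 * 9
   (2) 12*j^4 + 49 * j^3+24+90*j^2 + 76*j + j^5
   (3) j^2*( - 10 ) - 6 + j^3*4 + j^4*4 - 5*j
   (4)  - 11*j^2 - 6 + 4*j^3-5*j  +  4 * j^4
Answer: 4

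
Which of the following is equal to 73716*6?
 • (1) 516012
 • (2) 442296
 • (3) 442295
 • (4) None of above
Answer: 2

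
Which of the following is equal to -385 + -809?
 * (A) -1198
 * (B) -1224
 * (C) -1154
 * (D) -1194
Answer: D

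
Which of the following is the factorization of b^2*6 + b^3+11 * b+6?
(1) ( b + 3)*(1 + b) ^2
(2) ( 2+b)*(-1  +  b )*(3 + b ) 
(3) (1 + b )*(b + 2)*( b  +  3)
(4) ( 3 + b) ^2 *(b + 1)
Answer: 3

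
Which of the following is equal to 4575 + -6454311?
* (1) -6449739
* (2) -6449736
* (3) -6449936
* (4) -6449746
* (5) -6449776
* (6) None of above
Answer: 2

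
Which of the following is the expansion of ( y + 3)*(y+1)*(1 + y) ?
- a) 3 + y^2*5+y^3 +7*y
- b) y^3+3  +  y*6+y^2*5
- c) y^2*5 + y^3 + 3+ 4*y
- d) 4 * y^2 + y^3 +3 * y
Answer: a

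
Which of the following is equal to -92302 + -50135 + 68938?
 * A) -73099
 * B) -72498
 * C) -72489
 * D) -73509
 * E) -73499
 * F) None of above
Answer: E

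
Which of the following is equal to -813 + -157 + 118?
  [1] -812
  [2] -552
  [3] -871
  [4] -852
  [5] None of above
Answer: 4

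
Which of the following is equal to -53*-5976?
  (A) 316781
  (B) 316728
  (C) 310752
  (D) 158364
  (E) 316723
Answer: B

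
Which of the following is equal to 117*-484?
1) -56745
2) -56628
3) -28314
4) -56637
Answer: 2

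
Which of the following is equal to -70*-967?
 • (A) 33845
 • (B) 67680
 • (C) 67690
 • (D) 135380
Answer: C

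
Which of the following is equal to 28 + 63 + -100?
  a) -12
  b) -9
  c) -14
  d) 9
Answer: b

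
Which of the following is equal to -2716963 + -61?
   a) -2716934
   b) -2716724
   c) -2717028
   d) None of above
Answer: d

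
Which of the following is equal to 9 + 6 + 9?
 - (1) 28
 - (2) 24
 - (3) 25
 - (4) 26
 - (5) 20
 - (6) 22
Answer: 2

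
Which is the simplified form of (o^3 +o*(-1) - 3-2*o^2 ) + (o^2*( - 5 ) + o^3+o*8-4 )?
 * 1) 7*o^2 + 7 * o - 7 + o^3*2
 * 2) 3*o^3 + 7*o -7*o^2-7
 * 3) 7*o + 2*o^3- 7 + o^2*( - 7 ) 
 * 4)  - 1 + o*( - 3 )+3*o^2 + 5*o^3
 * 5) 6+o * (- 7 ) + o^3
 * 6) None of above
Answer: 3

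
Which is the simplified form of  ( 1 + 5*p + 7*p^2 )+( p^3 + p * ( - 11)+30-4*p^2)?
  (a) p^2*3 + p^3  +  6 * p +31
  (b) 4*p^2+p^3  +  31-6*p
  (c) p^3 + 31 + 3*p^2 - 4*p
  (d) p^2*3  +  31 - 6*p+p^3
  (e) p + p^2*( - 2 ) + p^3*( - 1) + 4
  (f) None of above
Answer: d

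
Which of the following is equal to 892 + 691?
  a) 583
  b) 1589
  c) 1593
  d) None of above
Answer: d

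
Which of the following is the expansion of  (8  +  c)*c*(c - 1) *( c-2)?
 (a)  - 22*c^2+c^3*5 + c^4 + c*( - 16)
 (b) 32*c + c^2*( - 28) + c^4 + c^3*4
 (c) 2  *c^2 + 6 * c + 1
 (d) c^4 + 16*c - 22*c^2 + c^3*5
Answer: d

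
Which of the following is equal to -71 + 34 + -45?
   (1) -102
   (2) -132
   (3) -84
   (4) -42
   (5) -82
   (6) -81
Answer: 5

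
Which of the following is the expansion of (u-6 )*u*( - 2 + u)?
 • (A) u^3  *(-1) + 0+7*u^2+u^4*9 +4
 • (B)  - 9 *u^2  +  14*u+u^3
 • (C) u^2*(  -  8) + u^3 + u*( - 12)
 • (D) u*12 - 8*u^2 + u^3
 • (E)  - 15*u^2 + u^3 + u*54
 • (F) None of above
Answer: D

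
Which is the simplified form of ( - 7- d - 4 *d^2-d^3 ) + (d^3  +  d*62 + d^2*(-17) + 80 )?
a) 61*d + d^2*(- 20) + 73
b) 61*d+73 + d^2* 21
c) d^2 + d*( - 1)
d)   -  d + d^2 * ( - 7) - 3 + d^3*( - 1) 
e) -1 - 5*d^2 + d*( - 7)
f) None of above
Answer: f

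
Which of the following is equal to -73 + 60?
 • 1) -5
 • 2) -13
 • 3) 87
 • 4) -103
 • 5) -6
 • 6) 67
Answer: 2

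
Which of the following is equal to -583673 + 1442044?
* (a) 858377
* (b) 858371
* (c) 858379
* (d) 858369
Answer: b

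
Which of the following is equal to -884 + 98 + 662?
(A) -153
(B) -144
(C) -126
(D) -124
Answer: D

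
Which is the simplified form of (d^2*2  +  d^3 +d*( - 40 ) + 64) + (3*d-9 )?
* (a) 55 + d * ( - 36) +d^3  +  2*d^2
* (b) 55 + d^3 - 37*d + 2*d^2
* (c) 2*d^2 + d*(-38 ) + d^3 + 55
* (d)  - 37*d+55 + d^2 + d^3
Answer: b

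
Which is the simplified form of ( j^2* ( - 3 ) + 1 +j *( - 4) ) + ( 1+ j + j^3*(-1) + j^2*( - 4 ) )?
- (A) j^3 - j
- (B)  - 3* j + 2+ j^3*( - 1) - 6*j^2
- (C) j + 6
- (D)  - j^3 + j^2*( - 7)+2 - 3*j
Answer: D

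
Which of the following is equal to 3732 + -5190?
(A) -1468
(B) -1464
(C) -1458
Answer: C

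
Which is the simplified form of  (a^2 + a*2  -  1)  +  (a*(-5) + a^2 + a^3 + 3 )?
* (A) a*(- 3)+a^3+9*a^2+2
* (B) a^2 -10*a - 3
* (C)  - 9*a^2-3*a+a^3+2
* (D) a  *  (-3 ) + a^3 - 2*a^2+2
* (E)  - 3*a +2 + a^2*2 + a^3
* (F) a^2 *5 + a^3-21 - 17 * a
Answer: E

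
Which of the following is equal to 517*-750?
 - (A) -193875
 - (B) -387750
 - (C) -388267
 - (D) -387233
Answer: B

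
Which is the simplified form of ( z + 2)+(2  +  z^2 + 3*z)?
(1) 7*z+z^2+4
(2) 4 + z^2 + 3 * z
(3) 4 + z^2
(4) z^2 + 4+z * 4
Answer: 4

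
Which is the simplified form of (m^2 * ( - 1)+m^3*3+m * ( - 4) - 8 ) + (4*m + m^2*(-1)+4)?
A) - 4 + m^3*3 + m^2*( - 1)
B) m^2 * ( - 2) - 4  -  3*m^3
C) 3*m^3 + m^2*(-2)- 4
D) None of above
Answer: C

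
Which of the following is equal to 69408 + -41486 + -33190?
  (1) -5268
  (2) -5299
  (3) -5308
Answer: 1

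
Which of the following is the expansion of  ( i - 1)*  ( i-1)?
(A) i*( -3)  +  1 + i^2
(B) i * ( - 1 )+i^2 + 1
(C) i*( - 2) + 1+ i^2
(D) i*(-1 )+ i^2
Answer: C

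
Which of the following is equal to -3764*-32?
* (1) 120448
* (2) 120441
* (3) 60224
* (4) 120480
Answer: 1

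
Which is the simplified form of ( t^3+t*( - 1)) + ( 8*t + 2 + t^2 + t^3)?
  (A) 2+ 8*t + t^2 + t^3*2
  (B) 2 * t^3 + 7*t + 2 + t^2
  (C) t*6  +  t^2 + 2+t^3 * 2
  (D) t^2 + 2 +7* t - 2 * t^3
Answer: B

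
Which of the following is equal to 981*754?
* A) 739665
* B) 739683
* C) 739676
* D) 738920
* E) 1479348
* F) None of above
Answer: F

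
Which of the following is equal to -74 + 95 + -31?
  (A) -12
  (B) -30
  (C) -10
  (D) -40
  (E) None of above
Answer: C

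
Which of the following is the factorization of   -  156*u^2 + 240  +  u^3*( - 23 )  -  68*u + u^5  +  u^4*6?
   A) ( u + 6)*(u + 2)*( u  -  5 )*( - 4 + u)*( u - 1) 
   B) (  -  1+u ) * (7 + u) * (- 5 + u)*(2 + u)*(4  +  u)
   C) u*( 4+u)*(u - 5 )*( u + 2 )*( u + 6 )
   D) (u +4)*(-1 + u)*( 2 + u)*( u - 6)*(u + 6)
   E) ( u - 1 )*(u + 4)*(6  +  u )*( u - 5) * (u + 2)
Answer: E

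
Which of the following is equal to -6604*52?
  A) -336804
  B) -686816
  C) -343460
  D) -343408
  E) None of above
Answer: D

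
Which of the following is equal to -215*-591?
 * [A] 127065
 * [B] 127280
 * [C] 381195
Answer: A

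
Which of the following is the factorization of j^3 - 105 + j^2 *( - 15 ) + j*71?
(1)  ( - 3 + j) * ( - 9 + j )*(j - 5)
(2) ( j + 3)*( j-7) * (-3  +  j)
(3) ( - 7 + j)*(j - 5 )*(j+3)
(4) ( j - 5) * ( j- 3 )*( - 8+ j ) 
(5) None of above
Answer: 5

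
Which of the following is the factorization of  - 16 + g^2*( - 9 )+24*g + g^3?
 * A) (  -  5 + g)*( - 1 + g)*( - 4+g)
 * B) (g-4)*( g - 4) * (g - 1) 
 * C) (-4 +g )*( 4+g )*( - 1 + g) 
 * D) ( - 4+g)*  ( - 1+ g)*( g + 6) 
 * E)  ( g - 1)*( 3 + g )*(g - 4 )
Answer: B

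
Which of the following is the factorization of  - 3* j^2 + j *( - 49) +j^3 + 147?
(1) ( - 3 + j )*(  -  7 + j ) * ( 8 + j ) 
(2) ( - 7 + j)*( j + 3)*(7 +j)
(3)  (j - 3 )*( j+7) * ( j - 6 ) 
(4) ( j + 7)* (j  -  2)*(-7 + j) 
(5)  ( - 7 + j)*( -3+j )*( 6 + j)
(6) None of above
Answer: 6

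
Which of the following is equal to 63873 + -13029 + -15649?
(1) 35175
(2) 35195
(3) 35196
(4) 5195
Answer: 2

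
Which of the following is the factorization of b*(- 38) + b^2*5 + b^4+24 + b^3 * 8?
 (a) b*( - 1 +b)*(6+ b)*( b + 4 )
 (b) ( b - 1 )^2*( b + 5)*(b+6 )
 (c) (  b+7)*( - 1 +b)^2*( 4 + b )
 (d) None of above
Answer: d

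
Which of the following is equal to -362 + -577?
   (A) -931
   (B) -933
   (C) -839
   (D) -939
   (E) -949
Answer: D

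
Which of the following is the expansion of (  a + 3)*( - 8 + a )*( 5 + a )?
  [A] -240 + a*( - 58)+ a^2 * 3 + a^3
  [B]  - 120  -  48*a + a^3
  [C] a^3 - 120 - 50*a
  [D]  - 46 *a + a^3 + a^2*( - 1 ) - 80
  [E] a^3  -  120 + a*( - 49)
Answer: E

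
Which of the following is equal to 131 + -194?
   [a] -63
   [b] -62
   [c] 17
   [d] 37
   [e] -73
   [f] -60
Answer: a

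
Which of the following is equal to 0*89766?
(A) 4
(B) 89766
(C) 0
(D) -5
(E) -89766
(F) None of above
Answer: C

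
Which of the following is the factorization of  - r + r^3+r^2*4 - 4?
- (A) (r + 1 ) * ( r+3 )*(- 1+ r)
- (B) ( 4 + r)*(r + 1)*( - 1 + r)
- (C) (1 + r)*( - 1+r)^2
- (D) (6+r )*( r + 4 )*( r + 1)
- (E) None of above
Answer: B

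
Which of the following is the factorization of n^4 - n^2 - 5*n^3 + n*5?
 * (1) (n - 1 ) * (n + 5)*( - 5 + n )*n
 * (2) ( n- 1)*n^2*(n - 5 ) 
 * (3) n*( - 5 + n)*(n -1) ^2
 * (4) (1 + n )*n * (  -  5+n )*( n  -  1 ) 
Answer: 4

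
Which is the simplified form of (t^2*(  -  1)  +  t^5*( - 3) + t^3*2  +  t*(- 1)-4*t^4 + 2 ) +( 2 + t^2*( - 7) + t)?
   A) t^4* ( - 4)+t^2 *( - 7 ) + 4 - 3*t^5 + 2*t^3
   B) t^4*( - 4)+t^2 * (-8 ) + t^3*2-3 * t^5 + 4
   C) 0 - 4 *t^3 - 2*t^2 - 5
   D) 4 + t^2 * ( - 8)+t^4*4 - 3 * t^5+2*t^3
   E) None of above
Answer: B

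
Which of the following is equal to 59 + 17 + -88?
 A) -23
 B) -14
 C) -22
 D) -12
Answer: D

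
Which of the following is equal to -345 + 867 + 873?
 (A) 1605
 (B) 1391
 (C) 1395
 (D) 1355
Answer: C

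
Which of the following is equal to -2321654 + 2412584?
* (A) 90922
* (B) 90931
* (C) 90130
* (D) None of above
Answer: D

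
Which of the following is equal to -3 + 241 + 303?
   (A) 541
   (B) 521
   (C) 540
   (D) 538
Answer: A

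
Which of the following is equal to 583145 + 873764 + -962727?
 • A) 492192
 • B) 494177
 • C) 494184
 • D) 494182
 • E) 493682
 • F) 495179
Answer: D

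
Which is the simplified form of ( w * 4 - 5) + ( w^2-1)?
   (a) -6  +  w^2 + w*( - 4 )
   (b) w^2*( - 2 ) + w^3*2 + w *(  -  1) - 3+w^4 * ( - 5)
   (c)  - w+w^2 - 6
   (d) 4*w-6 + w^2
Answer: d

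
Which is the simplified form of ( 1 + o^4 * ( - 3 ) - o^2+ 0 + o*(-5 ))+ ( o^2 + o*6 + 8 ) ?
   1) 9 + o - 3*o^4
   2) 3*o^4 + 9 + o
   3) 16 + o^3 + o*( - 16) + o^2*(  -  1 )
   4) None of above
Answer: 1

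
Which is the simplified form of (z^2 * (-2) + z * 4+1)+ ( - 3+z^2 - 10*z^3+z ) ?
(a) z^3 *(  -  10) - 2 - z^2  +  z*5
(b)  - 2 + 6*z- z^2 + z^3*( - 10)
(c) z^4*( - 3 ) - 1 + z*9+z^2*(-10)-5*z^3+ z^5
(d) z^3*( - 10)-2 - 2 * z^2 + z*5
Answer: a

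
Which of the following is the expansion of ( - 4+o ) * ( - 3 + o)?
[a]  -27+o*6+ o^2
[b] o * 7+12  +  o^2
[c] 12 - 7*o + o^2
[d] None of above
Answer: c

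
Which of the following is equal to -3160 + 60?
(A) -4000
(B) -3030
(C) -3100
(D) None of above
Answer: C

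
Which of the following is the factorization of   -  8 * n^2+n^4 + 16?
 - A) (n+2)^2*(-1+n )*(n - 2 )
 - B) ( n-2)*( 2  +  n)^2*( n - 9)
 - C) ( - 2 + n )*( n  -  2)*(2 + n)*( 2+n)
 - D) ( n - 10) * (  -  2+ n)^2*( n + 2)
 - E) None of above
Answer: C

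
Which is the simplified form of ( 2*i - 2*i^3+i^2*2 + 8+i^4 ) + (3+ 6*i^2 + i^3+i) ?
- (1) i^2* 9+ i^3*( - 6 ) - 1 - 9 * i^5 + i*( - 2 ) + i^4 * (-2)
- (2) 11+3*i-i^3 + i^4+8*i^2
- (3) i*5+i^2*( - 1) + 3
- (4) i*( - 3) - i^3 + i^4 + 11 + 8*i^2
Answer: 2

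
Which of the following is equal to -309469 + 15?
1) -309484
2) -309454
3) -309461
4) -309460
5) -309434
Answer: 2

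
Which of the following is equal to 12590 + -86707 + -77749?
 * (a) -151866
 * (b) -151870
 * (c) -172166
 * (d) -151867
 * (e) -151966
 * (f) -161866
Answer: a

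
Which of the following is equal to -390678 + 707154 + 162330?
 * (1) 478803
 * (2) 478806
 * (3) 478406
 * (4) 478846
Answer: 2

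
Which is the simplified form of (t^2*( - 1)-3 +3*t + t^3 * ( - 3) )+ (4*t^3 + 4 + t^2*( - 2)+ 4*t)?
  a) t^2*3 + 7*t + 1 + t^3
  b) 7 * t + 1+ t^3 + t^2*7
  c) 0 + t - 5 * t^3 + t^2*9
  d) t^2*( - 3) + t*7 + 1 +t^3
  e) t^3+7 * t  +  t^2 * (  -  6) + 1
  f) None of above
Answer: d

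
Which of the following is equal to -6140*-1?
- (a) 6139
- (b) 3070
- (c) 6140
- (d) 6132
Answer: c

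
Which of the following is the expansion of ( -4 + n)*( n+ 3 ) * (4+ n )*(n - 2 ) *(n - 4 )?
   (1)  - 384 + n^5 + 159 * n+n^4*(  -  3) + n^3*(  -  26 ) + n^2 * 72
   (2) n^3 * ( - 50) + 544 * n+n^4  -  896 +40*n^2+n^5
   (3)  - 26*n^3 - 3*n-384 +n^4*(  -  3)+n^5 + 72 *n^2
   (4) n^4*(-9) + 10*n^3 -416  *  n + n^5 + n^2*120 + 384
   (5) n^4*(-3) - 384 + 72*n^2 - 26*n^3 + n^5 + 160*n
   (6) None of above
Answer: 5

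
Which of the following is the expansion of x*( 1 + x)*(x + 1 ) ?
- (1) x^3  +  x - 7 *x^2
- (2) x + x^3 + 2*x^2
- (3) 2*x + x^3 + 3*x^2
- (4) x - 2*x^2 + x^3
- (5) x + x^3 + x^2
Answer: 2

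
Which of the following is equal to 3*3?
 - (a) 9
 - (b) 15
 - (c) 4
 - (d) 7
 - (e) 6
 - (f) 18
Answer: a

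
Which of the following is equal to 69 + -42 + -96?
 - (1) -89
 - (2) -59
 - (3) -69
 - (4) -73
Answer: 3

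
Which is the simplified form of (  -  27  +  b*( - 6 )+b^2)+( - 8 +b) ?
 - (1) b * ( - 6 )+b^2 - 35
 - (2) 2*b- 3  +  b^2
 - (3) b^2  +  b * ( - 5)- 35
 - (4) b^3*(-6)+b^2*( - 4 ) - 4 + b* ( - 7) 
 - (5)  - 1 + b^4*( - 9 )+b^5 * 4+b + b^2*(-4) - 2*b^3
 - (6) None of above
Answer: 3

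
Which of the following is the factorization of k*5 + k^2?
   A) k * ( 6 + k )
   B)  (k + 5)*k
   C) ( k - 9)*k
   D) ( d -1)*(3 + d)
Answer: B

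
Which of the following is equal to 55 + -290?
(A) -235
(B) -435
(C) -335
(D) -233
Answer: A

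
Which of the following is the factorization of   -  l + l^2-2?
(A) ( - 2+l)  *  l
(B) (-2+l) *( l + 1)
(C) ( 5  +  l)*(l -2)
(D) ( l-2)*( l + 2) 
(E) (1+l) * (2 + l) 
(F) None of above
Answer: B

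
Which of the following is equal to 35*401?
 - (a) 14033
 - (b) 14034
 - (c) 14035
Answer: c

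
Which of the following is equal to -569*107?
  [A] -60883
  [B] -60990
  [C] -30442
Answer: A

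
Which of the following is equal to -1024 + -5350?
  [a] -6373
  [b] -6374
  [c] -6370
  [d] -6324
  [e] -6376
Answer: b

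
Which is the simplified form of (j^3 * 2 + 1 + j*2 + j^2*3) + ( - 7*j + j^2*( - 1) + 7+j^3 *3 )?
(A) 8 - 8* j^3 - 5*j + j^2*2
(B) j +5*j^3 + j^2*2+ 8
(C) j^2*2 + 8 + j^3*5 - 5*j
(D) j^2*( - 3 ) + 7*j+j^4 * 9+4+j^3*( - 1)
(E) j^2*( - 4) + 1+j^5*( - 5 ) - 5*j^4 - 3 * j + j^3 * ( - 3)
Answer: C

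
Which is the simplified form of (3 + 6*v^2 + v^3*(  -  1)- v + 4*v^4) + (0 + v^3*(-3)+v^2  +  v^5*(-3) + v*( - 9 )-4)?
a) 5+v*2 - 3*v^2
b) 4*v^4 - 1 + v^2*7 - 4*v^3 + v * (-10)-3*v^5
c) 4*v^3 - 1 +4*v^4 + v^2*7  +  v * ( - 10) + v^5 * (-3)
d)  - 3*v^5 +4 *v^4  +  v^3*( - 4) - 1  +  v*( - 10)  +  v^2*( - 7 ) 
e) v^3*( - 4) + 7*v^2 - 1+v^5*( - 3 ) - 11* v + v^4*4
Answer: b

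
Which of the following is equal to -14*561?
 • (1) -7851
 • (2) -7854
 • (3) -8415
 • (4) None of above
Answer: 2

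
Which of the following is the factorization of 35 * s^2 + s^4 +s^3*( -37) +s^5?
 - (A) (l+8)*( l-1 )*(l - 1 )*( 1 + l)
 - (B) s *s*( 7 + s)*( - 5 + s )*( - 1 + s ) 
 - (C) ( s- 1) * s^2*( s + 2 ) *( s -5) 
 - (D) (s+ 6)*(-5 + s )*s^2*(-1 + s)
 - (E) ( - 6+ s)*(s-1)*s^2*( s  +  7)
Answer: B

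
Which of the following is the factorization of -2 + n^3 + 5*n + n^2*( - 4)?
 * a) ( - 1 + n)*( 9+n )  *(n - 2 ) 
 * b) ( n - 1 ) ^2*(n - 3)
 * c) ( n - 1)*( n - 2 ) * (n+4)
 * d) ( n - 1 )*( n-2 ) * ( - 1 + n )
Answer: d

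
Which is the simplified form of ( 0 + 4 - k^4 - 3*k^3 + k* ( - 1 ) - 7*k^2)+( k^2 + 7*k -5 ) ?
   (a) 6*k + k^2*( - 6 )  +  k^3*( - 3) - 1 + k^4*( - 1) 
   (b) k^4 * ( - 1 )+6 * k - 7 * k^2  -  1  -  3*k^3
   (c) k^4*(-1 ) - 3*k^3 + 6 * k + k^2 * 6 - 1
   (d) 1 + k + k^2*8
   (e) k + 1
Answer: a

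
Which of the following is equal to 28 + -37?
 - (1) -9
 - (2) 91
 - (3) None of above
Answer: 1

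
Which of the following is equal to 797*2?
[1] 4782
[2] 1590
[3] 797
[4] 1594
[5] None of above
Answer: 4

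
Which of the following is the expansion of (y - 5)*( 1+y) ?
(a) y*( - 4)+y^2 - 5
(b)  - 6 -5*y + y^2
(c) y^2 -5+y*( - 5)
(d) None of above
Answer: a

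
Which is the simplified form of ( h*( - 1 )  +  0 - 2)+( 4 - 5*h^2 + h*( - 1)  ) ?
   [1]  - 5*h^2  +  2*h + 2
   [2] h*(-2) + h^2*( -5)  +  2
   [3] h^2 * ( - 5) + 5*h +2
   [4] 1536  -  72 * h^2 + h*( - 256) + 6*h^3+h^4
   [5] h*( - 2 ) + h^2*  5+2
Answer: 2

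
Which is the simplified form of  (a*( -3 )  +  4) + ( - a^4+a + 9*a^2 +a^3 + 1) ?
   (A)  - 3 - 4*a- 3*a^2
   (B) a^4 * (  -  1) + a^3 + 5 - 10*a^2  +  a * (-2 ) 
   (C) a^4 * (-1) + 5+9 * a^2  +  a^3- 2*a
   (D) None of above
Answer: C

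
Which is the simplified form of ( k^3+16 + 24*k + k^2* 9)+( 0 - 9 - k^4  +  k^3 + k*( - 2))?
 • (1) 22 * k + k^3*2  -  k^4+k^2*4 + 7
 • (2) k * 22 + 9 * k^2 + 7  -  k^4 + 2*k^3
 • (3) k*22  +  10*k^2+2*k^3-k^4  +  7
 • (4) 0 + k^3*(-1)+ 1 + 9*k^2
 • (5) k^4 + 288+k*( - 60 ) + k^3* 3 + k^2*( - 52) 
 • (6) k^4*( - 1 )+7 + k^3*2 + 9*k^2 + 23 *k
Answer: 2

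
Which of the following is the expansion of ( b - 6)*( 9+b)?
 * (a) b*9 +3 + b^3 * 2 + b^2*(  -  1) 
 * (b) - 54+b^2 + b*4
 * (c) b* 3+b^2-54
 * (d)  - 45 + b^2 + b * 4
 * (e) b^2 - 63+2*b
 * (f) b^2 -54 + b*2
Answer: c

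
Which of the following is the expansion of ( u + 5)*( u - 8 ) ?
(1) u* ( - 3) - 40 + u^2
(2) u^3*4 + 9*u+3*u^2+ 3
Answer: 1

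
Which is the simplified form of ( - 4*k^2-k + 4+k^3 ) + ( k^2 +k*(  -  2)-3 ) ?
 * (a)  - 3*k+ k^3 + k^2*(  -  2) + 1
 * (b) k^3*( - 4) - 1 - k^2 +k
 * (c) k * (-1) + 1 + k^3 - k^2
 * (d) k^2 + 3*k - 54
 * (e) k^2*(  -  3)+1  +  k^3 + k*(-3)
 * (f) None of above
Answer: e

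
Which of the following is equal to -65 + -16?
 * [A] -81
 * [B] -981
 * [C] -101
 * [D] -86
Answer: A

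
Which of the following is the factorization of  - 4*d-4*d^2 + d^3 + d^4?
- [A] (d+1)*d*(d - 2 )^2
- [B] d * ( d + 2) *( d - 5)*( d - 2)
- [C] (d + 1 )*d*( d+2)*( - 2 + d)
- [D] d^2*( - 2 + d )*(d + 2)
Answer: C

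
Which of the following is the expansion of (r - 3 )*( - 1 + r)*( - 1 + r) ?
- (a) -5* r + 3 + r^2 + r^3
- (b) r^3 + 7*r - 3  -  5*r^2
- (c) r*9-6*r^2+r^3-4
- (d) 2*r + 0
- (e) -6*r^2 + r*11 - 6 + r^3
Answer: b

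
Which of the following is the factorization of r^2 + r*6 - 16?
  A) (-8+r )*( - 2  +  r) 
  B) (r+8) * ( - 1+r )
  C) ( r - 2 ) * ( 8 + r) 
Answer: C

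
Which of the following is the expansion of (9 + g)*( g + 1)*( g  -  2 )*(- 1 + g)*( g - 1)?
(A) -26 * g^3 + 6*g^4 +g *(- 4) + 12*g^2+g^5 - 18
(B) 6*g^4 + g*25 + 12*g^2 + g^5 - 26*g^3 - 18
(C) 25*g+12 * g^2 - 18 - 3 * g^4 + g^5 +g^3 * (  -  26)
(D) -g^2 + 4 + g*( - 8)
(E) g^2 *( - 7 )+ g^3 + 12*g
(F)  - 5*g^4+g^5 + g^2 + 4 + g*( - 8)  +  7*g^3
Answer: B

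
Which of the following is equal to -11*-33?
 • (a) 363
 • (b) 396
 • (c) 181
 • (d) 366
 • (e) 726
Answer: a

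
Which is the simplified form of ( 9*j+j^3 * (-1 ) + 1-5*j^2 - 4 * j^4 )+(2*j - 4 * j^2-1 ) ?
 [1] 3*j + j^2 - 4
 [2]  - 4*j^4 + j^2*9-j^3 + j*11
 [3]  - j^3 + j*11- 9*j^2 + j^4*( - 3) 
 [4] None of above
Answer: 4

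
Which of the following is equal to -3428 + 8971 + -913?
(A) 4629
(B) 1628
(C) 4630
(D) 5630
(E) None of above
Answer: C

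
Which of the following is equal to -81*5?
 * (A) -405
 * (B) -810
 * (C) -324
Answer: A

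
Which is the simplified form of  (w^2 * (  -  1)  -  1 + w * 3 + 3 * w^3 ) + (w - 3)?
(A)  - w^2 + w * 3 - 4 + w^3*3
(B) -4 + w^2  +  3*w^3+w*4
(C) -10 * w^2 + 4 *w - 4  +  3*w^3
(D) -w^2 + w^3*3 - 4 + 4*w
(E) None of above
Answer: D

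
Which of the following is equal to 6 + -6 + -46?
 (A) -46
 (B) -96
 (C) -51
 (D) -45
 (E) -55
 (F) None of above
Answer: A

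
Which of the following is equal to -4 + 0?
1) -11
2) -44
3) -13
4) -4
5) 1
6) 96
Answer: 4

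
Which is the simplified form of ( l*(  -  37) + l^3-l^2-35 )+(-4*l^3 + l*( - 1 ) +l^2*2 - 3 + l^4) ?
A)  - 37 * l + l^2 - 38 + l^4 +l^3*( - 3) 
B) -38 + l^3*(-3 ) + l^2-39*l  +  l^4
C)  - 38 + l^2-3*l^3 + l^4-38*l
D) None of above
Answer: C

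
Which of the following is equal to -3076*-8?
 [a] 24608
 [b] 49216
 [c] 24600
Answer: a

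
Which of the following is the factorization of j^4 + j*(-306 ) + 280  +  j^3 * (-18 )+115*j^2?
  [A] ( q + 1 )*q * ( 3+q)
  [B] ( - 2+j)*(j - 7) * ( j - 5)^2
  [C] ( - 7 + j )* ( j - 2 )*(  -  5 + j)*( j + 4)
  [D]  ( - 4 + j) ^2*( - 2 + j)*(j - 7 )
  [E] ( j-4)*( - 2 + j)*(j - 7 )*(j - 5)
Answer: E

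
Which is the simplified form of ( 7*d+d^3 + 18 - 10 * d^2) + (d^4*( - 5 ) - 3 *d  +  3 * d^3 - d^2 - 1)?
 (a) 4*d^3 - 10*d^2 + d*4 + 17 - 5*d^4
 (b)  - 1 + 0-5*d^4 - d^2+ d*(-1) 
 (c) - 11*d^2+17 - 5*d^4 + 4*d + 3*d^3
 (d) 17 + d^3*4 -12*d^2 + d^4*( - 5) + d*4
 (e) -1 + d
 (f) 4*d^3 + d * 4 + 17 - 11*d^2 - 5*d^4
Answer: f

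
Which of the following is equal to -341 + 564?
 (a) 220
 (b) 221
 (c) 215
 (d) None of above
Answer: d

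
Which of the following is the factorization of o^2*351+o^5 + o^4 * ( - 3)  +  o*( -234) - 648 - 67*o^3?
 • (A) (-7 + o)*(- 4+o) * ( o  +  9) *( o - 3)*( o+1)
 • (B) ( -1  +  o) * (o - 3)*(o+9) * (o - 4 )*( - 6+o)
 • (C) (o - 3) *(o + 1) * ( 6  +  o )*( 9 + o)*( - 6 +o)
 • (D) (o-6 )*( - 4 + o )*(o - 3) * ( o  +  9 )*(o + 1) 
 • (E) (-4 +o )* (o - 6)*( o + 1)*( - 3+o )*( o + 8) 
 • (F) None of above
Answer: D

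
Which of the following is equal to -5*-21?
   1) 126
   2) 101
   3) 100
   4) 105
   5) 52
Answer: 4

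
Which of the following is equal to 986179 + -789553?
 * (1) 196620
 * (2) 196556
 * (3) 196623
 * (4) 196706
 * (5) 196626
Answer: 5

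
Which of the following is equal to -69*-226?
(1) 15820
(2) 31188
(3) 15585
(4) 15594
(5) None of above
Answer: 4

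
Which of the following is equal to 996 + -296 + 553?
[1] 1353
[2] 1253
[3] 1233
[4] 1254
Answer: 2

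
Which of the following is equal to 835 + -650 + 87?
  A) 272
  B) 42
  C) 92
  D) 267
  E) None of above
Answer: A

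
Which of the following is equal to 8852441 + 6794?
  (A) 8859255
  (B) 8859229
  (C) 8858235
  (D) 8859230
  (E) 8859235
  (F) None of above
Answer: E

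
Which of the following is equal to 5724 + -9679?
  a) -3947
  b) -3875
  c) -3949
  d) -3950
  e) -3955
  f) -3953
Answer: e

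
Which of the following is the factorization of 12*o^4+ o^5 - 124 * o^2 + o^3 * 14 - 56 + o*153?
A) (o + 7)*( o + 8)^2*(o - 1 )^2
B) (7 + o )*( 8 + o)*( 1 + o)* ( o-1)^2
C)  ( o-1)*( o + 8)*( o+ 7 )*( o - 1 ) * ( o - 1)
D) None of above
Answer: C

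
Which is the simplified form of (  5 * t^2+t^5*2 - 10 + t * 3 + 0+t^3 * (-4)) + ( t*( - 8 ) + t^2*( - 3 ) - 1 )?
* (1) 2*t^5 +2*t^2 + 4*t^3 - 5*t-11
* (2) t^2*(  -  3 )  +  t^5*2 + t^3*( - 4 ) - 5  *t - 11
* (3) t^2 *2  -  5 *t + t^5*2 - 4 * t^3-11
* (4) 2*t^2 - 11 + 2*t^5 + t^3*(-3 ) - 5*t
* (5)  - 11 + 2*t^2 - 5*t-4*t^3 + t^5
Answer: 3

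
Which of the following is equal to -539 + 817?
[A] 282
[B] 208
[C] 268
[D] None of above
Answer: D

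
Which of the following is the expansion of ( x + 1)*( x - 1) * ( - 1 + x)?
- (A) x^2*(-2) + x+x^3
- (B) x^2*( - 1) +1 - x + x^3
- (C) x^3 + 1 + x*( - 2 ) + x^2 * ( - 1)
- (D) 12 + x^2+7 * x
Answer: B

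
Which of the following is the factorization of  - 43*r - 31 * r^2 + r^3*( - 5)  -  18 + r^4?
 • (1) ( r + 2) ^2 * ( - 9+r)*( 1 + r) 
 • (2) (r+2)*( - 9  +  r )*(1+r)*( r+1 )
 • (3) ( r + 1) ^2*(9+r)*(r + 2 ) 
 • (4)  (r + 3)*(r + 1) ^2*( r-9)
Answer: 2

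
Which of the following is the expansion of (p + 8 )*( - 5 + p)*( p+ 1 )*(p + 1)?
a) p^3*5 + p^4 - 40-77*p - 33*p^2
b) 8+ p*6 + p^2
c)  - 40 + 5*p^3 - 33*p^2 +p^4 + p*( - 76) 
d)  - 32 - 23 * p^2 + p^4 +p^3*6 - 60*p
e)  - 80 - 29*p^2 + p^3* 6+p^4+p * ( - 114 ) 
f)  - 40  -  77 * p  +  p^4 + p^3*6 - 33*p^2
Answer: a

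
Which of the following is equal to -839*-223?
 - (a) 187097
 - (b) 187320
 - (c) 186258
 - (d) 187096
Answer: a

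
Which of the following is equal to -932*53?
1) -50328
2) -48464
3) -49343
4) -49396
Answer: 4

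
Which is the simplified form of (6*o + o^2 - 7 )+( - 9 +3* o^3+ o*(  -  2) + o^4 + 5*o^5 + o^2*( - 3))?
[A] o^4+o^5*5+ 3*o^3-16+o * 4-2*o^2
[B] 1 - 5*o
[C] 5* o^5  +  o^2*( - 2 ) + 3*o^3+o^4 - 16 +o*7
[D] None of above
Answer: A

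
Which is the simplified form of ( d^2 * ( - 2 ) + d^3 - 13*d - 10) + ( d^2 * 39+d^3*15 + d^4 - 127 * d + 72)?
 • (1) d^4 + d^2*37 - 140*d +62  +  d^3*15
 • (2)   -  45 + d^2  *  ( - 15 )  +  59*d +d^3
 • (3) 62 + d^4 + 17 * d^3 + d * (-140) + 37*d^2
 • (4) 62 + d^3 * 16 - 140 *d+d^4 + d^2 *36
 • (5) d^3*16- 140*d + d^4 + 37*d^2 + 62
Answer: 5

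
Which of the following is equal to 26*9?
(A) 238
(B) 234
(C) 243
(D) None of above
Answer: B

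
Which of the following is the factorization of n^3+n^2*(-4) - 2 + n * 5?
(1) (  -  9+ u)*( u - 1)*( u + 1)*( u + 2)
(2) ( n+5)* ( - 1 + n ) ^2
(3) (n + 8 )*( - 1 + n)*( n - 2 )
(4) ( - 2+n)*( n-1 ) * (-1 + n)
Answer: 4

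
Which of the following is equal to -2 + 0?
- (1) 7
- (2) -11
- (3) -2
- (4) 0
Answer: 3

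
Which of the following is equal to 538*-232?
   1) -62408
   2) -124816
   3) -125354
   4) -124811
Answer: 2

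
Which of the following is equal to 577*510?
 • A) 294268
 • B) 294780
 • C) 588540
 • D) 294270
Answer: D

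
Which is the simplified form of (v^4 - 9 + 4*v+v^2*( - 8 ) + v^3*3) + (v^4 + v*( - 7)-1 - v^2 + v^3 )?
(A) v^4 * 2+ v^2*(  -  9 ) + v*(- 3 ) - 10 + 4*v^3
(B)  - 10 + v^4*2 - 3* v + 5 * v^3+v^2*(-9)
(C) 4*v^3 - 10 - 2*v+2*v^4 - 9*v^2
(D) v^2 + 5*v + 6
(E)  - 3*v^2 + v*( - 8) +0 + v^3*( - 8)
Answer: A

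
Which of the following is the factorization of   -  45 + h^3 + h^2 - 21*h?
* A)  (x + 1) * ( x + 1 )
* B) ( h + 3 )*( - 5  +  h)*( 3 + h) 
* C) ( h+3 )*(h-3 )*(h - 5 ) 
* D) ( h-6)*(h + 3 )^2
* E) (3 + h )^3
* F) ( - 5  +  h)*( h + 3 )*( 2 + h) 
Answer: B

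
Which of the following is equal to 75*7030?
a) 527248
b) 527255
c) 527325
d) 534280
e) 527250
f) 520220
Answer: e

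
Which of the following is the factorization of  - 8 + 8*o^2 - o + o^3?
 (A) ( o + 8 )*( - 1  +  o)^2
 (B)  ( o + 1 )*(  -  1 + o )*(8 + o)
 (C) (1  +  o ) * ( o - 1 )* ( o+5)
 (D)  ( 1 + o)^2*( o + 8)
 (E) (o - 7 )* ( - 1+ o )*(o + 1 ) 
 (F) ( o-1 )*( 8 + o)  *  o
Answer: B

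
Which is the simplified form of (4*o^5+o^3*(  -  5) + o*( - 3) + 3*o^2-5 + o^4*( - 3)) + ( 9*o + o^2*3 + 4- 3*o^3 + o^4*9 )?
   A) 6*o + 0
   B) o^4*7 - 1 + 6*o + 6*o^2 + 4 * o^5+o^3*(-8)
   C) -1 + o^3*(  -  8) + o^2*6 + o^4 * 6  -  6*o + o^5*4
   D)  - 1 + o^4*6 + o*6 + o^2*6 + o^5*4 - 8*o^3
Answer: D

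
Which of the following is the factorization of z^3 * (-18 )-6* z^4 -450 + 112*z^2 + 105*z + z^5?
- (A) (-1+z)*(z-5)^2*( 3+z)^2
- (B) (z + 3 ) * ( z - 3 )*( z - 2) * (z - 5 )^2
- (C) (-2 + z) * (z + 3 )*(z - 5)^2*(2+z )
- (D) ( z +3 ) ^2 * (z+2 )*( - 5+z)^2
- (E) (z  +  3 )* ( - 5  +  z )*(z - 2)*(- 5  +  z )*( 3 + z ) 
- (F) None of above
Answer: E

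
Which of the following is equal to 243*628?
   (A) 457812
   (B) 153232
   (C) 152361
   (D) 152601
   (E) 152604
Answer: E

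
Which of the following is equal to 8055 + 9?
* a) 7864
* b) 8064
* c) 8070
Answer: b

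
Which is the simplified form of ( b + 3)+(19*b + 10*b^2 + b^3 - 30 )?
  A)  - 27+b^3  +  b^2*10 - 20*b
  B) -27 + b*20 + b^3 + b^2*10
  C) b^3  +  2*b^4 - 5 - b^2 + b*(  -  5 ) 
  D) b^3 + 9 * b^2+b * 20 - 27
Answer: B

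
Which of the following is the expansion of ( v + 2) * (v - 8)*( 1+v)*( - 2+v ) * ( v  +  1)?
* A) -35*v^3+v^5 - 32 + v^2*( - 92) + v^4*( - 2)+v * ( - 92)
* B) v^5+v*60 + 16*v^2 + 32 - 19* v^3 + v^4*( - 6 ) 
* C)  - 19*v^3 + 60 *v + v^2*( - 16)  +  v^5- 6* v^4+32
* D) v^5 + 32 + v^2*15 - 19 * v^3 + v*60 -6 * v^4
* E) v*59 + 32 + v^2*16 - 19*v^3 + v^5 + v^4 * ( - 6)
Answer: B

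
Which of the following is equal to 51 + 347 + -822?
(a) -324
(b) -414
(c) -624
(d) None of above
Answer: d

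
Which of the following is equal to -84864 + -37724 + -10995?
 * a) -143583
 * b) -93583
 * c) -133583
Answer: c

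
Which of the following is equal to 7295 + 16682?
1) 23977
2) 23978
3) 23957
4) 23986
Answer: 1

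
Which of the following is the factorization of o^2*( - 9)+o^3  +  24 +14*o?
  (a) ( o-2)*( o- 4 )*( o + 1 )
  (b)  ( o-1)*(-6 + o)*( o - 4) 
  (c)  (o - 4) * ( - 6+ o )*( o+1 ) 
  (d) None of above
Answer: c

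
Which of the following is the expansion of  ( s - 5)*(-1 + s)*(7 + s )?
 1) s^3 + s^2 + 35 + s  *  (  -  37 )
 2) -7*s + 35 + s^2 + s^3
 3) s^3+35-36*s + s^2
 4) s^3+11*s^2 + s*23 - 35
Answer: 1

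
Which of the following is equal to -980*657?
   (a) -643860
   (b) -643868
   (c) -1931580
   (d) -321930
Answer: a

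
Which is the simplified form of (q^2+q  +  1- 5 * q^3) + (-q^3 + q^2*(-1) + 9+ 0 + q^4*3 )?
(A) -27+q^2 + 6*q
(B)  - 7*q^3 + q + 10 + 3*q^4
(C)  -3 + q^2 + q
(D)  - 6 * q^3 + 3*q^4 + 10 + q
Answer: D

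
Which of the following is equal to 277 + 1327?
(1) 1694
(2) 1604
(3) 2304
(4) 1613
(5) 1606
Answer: 2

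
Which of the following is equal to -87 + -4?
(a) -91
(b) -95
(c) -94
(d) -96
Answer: a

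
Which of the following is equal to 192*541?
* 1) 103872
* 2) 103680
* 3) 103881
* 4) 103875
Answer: 1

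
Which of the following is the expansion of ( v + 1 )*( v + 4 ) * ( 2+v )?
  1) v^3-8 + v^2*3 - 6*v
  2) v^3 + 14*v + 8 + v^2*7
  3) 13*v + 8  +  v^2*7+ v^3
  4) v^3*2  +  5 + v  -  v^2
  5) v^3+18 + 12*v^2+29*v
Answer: 2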